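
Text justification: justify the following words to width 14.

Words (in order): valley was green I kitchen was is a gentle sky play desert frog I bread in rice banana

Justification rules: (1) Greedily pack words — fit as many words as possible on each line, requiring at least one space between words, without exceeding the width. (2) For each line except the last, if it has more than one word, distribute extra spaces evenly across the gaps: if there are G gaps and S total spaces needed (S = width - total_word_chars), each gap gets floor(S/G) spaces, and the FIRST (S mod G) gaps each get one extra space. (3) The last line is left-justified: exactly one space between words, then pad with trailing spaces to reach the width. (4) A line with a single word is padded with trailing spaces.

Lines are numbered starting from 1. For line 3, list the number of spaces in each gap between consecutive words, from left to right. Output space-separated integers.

Answer: 1 1

Derivation:
Line 1: ['valley', 'was'] (min_width=10, slack=4)
Line 2: ['green', 'I'] (min_width=7, slack=7)
Line 3: ['kitchen', 'was', 'is'] (min_width=14, slack=0)
Line 4: ['a', 'gentle', 'sky'] (min_width=12, slack=2)
Line 5: ['play', 'desert'] (min_width=11, slack=3)
Line 6: ['frog', 'I', 'bread'] (min_width=12, slack=2)
Line 7: ['in', 'rice', 'banana'] (min_width=14, slack=0)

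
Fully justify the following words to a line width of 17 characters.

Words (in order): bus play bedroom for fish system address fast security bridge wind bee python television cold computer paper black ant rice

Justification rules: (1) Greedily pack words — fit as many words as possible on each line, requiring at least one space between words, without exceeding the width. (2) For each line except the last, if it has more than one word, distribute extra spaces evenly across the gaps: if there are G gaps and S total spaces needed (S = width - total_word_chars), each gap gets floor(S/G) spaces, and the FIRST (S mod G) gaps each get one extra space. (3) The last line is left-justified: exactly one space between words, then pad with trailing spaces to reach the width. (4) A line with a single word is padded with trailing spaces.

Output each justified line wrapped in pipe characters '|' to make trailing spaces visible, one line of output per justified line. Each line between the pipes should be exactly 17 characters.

Answer: |bus  play bedroom|
|for  fish  system|
|address      fast|
|security   bridge|
|wind  bee  python|
|television   cold|
|computer    paper|
|black ant rice   |

Derivation:
Line 1: ['bus', 'play', 'bedroom'] (min_width=16, slack=1)
Line 2: ['for', 'fish', 'system'] (min_width=15, slack=2)
Line 3: ['address', 'fast'] (min_width=12, slack=5)
Line 4: ['security', 'bridge'] (min_width=15, slack=2)
Line 5: ['wind', 'bee', 'python'] (min_width=15, slack=2)
Line 6: ['television', 'cold'] (min_width=15, slack=2)
Line 7: ['computer', 'paper'] (min_width=14, slack=3)
Line 8: ['black', 'ant', 'rice'] (min_width=14, slack=3)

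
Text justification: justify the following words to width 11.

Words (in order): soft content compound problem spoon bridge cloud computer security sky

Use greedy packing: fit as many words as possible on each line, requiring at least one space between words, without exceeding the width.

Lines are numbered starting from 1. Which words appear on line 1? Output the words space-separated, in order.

Line 1: ['soft'] (min_width=4, slack=7)
Line 2: ['content'] (min_width=7, slack=4)
Line 3: ['compound'] (min_width=8, slack=3)
Line 4: ['problem'] (min_width=7, slack=4)
Line 5: ['spoon'] (min_width=5, slack=6)
Line 6: ['bridge'] (min_width=6, slack=5)
Line 7: ['cloud'] (min_width=5, slack=6)
Line 8: ['computer'] (min_width=8, slack=3)
Line 9: ['security'] (min_width=8, slack=3)
Line 10: ['sky'] (min_width=3, slack=8)

Answer: soft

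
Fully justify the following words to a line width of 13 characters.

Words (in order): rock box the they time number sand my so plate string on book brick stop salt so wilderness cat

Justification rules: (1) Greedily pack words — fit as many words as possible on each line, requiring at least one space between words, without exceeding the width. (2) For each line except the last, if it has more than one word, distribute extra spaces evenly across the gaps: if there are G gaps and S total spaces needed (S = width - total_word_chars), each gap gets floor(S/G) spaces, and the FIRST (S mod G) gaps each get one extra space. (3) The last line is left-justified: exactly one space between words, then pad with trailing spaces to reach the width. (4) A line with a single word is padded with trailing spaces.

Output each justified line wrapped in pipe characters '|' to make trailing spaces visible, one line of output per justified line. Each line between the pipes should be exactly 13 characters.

Line 1: ['rock', 'box', 'the'] (min_width=12, slack=1)
Line 2: ['they', 'time'] (min_width=9, slack=4)
Line 3: ['number', 'sand'] (min_width=11, slack=2)
Line 4: ['my', 'so', 'plate'] (min_width=11, slack=2)
Line 5: ['string', 'on'] (min_width=9, slack=4)
Line 6: ['book', 'brick'] (min_width=10, slack=3)
Line 7: ['stop', 'salt', 'so'] (min_width=12, slack=1)
Line 8: ['wilderness'] (min_width=10, slack=3)
Line 9: ['cat'] (min_width=3, slack=10)

Answer: |rock  box the|
|they     time|
|number   sand|
|my  so  plate|
|string     on|
|book    brick|
|stop  salt so|
|wilderness   |
|cat          |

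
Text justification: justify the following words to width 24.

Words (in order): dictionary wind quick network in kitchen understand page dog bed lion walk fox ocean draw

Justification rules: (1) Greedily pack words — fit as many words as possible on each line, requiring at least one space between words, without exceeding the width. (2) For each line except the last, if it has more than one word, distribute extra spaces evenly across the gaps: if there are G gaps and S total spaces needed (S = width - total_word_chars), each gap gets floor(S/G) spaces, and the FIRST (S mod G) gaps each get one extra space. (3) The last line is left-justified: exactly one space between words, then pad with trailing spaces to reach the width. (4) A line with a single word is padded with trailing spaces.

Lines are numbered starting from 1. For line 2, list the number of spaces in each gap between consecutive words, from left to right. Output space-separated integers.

Answer: 4 4

Derivation:
Line 1: ['dictionary', 'wind', 'quick'] (min_width=21, slack=3)
Line 2: ['network', 'in', 'kitchen'] (min_width=18, slack=6)
Line 3: ['understand', 'page', 'dog', 'bed'] (min_width=23, slack=1)
Line 4: ['lion', 'walk', 'fox', 'ocean', 'draw'] (min_width=24, slack=0)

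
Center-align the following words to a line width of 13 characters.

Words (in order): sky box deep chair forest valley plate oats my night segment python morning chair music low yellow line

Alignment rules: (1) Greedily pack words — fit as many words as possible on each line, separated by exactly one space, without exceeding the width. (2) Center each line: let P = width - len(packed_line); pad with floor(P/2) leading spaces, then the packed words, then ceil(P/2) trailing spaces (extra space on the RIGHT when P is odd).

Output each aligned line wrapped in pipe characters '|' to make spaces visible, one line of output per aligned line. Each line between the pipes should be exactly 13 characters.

Line 1: ['sky', 'box', 'deep'] (min_width=12, slack=1)
Line 2: ['chair', 'forest'] (min_width=12, slack=1)
Line 3: ['valley', 'plate'] (min_width=12, slack=1)
Line 4: ['oats', 'my', 'night'] (min_width=13, slack=0)
Line 5: ['segment'] (min_width=7, slack=6)
Line 6: ['python'] (min_width=6, slack=7)
Line 7: ['morning', 'chair'] (min_width=13, slack=0)
Line 8: ['music', 'low'] (min_width=9, slack=4)
Line 9: ['yellow', 'line'] (min_width=11, slack=2)

Answer: |sky box deep |
|chair forest |
|valley plate |
|oats my night|
|   segment   |
|   python    |
|morning chair|
|  music low  |
| yellow line |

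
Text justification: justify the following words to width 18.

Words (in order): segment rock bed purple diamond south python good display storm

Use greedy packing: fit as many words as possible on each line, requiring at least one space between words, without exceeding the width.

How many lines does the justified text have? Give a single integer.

Line 1: ['segment', 'rock', 'bed'] (min_width=16, slack=2)
Line 2: ['purple', 'diamond'] (min_width=14, slack=4)
Line 3: ['south', 'python', 'good'] (min_width=17, slack=1)
Line 4: ['display', 'storm'] (min_width=13, slack=5)
Total lines: 4

Answer: 4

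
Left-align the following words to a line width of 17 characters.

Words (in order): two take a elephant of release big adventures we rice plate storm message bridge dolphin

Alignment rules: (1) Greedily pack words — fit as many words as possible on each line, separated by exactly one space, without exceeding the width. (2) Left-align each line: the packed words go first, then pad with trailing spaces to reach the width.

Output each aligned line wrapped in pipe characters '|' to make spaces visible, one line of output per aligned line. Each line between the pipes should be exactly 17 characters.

Line 1: ['two', 'take', 'a'] (min_width=10, slack=7)
Line 2: ['elephant', 'of'] (min_width=11, slack=6)
Line 3: ['release', 'big'] (min_width=11, slack=6)
Line 4: ['adventures', 'we'] (min_width=13, slack=4)
Line 5: ['rice', 'plate', 'storm'] (min_width=16, slack=1)
Line 6: ['message', 'bridge'] (min_width=14, slack=3)
Line 7: ['dolphin'] (min_width=7, slack=10)

Answer: |two take a       |
|elephant of      |
|release big      |
|adventures we    |
|rice plate storm |
|message bridge   |
|dolphin          |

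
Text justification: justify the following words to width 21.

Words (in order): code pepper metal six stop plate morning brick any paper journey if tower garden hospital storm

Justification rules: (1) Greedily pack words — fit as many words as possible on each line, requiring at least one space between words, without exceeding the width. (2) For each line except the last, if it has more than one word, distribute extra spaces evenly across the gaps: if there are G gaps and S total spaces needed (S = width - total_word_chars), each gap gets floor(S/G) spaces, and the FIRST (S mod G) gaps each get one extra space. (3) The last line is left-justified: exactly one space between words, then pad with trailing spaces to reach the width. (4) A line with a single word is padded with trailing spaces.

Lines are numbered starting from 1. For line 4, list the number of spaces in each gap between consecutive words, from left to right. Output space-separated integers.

Line 1: ['code', 'pepper', 'metal', 'six'] (min_width=21, slack=0)
Line 2: ['stop', 'plate', 'morning'] (min_width=18, slack=3)
Line 3: ['brick', 'any', 'paper'] (min_width=15, slack=6)
Line 4: ['journey', 'if', 'tower'] (min_width=16, slack=5)
Line 5: ['garden', 'hospital', 'storm'] (min_width=21, slack=0)

Answer: 4 3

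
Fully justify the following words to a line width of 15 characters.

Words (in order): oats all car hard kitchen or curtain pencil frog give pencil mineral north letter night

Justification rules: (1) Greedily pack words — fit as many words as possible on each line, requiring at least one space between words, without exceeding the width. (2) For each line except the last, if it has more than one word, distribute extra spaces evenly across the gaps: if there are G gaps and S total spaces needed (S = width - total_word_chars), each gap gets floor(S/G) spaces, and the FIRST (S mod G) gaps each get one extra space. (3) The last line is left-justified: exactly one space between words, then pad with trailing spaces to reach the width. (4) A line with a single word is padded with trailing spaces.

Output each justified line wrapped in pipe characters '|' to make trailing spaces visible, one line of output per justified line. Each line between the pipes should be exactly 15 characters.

Line 1: ['oats', 'all', 'car'] (min_width=12, slack=3)
Line 2: ['hard', 'kitchen', 'or'] (min_width=15, slack=0)
Line 3: ['curtain', 'pencil'] (min_width=14, slack=1)
Line 4: ['frog', 'give'] (min_width=9, slack=6)
Line 5: ['pencil', 'mineral'] (min_width=14, slack=1)
Line 6: ['north', 'letter'] (min_width=12, slack=3)
Line 7: ['night'] (min_width=5, slack=10)

Answer: |oats   all  car|
|hard kitchen or|
|curtain  pencil|
|frog       give|
|pencil  mineral|
|north    letter|
|night          |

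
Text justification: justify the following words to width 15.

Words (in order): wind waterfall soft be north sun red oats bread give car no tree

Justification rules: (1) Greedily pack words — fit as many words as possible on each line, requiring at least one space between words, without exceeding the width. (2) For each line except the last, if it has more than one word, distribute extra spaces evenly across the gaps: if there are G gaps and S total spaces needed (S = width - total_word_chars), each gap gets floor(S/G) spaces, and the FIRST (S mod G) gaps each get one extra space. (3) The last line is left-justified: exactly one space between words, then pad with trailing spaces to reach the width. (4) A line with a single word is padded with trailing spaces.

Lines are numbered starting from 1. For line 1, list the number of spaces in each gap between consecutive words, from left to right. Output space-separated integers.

Line 1: ['wind', 'waterfall'] (min_width=14, slack=1)
Line 2: ['soft', 'be', 'north'] (min_width=13, slack=2)
Line 3: ['sun', 'red', 'oats'] (min_width=12, slack=3)
Line 4: ['bread', 'give', 'car'] (min_width=14, slack=1)
Line 5: ['no', 'tree'] (min_width=7, slack=8)

Answer: 2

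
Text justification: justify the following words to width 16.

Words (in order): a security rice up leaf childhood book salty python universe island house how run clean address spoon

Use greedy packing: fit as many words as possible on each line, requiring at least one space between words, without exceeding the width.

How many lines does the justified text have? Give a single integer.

Line 1: ['a', 'security', 'rice'] (min_width=15, slack=1)
Line 2: ['up', 'leaf'] (min_width=7, slack=9)
Line 3: ['childhood', 'book'] (min_width=14, slack=2)
Line 4: ['salty', 'python'] (min_width=12, slack=4)
Line 5: ['universe', 'island'] (min_width=15, slack=1)
Line 6: ['house', 'how', 'run'] (min_width=13, slack=3)
Line 7: ['clean', 'address'] (min_width=13, slack=3)
Line 8: ['spoon'] (min_width=5, slack=11)
Total lines: 8

Answer: 8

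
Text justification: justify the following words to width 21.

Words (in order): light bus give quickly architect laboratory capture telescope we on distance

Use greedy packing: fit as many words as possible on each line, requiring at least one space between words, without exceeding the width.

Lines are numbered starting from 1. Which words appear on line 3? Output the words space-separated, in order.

Line 1: ['light', 'bus', 'give'] (min_width=14, slack=7)
Line 2: ['quickly', 'architect'] (min_width=17, slack=4)
Line 3: ['laboratory', 'capture'] (min_width=18, slack=3)
Line 4: ['telescope', 'we', 'on'] (min_width=15, slack=6)
Line 5: ['distance'] (min_width=8, slack=13)

Answer: laboratory capture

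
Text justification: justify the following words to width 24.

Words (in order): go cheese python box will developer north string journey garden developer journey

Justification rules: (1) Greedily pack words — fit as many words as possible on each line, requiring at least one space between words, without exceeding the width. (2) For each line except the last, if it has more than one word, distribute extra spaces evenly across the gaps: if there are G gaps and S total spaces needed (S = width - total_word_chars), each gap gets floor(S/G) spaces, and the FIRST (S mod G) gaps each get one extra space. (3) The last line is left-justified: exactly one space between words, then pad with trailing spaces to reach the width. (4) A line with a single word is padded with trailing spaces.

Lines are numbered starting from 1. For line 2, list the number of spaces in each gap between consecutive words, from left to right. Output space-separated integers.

Answer: 3 3

Derivation:
Line 1: ['go', 'cheese', 'python', 'box'] (min_width=20, slack=4)
Line 2: ['will', 'developer', 'north'] (min_width=20, slack=4)
Line 3: ['string', 'journey', 'garden'] (min_width=21, slack=3)
Line 4: ['developer', 'journey'] (min_width=17, slack=7)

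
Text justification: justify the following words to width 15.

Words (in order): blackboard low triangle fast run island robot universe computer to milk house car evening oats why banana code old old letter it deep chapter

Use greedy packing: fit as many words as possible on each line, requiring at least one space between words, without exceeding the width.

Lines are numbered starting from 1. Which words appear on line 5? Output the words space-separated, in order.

Answer: computer to

Derivation:
Line 1: ['blackboard', 'low'] (min_width=14, slack=1)
Line 2: ['triangle', 'fast'] (min_width=13, slack=2)
Line 3: ['run', 'island'] (min_width=10, slack=5)
Line 4: ['robot', 'universe'] (min_width=14, slack=1)
Line 5: ['computer', 'to'] (min_width=11, slack=4)
Line 6: ['milk', 'house', 'car'] (min_width=14, slack=1)
Line 7: ['evening', 'oats'] (min_width=12, slack=3)
Line 8: ['why', 'banana', 'code'] (min_width=15, slack=0)
Line 9: ['old', 'old', 'letter'] (min_width=14, slack=1)
Line 10: ['it', 'deep', 'chapter'] (min_width=15, slack=0)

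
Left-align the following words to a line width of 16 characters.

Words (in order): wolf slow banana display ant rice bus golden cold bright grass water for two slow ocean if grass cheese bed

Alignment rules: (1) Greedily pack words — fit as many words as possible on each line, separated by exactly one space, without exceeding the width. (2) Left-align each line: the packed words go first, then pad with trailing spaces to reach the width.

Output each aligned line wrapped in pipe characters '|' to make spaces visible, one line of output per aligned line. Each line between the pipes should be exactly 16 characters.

Line 1: ['wolf', 'slow', 'banana'] (min_width=16, slack=0)
Line 2: ['display', 'ant', 'rice'] (min_width=16, slack=0)
Line 3: ['bus', 'golden', 'cold'] (min_width=15, slack=1)
Line 4: ['bright', 'grass'] (min_width=12, slack=4)
Line 5: ['water', 'for', 'two'] (min_width=13, slack=3)
Line 6: ['slow', 'ocean', 'if'] (min_width=13, slack=3)
Line 7: ['grass', 'cheese', 'bed'] (min_width=16, slack=0)

Answer: |wolf slow banana|
|display ant rice|
|bus golden cold |
|bright grass    |
|water for two   |
|slow ocean if   |
|grass cheese bed|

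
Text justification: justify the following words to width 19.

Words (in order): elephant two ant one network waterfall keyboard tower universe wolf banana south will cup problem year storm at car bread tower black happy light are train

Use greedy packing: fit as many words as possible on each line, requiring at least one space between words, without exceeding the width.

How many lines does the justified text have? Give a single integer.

Answer: 9

Derivation:
Line 1: ['elephant', 'two', 'ant'] (min_width=16, slack=3)
Line 2: ['one', 'network'] (min_width=11, slack=8)
Line 3: ['waterfall', 'keyboard'] (min_width=18, slack=1)
Line 4: ['tower', 'universe', 'wolf'] (min_width=19, slack=0)
Line 5: ['banana', 'south', 'will'] (min_width=17, slack=2)
Line 6: ['cup', 'problem', 'year'] (min_width=16, slack=3)
Line 7: ['storm', 'at', 'car', 'bread'] (min_width=18, slack=1)
Line 8: ['tower', 'black', 'happy'] (min_width=17, slack=2)
Line 9: ['light', 'are', 'train'] (min_width=15, slack=4)
Total lines: 9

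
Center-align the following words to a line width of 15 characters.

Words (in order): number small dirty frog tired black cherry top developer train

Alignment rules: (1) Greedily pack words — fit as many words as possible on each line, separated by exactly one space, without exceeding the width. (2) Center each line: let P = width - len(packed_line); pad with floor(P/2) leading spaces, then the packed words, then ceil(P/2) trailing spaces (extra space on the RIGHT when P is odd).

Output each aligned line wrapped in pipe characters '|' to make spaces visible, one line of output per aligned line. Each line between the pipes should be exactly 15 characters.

Line 1: ['number', 'small'] (min_width=12, slack=3)
Line 2: ['dirty', 'frog'] (min_width=10, slack=5)
Line 3: ['tired', 'black'] (min_width=11, slack=4)
Line 4: ['cherry', 'top'] (min_width=10, slack=5)
Line 5: ['developer', 'train'] (min_width=15, slack=0)

Answer: | number small  |
|  dirty frog   |
|  tired black  |
|  cherry top   |
|developer train|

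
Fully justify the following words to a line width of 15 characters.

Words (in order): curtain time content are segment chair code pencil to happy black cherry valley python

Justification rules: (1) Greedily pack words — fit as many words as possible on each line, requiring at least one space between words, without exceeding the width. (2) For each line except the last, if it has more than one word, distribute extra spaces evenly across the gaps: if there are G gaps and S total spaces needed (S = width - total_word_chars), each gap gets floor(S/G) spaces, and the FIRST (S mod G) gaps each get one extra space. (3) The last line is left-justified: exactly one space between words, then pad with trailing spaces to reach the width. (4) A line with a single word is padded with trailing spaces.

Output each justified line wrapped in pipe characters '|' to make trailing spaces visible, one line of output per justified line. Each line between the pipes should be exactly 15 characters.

Answer: |curtain    time|
|content     are|
|segment   chair|
|code  pencil to|
|happy     black|
|cherry   valley|
|python         |

Derivation:
Line 1: ['curtain', 'time'] (min_width=12, slack=3)
Line 2: ['content', 'are'] (min_width=11, slack=4)
Line 3: ['segment', 'chair'] (min_width=13, slack=2)
Line 4: ['code', 'pencil', 'to'] (min_width=14, slack=1)
Line 5: ['happy', 'black'] (min_width=11, slack=4)
Line 6: ['cherry', 'valley'] (min_width=13, slack=2)
Line 7: ['python'] (min_width=6, slack=9)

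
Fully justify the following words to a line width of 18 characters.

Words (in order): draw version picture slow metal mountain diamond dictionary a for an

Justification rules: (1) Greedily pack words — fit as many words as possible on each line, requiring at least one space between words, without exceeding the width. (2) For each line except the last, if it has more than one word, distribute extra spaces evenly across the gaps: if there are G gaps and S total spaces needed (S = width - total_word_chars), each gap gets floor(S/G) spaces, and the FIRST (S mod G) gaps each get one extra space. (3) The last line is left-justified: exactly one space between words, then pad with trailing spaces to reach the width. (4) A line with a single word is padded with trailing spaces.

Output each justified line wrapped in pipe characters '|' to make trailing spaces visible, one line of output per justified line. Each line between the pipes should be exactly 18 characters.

Line 1: ['draw', 'version'] (min_width=12, slack=6)
Line 2: ['picture', 'slow', 'metal'] (min_width=18, slack=0)
Line 3: ['mountain', 'diamond'] (min_width=16, slack=2)
Line 4: ['dictionary', 'a', 'for'] (min_width=16, slack=2)
Line 5: ['an'] (min_width=2, slack=16)

Answer: |draw       version|
|picture slow metal|
|mountain   diamond|
|dictionary  a  for|
|an                |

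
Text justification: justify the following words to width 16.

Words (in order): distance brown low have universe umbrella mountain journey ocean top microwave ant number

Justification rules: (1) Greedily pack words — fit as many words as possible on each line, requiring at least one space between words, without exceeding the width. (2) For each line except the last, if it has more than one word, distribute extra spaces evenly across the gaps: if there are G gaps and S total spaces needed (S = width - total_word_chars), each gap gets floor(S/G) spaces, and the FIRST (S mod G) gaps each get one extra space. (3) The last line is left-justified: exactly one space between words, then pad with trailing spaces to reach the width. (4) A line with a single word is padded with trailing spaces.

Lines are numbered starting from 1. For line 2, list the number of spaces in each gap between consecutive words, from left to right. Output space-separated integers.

Line 1: ['distance', 'brown'] (min_width=14, slack=2)
Line 2: ['low', 'have'] (min_width=8, slack=8)
Line 3: ['universe'] (min_width=8, slack=8)
Line 4: ['umbrella'] (min_width=8, slack=8)
Line 5: ['mountain', 'journey'] (min_width=16, slack=0)
Line 6: ['ocean', 'top'] (min_width=9, slack=7)
Line 7: ['microwave', 'ant'] (min_width=13, slack=3)
Line 8: ['number'] (min_width=6, slack=10)

Answer: 9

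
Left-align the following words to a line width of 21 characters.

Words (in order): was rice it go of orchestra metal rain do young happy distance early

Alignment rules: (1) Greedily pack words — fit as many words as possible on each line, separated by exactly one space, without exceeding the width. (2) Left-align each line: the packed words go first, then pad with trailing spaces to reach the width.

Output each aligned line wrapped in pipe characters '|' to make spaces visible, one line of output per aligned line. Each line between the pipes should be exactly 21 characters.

Line 1: ['was', 'rice', 'it', 'go', 'of'] (min_width=17, slack=4)
Line 2: ['orchestra', 'metal', 'rain'] (min_width=20, slack=1)
Line 3: ['do', 'young', 'happy'] (min_width=14, slack=7)
Line 4: ['distance', 'early'] (min_width=14, slack=7)

Answer: |was rice it go of    |
|orchestra metal rain |
|do young happy       |
|distance early       |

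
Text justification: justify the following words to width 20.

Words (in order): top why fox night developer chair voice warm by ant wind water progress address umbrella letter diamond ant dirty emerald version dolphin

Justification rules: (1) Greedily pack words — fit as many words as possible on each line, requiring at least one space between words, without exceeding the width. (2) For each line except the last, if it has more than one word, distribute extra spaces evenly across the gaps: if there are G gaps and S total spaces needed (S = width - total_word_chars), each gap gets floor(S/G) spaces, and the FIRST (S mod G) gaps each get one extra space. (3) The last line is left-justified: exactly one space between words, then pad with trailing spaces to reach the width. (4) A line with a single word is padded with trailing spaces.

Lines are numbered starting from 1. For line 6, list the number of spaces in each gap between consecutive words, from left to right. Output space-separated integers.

Answer: 2 2

Derivation:
Line 1: ['top', 'why', 'fox', 'night'] (min_width=17, slack=3)
Line 2: ['developer', 'chair'] (min_width=15, slack=5)
Line 3: ['voice', 'warm', 'by', 'ant'] (min_width=17, slack=3)
Line 4: ['wind', 'water', 'progress'] (min_width=19, slack=1)
Line 5: ['address', 'umbrella'] (min_width=16, slack=4)
Line 6: ['letter', 'diamond', 'ant'] (min_width=18, slack=2)
Line 7: ['dirty', 'emerald'] (min_width=13, slack=7)
Line 8: ['version', 'dolphin'] (min_width=15, slack=5)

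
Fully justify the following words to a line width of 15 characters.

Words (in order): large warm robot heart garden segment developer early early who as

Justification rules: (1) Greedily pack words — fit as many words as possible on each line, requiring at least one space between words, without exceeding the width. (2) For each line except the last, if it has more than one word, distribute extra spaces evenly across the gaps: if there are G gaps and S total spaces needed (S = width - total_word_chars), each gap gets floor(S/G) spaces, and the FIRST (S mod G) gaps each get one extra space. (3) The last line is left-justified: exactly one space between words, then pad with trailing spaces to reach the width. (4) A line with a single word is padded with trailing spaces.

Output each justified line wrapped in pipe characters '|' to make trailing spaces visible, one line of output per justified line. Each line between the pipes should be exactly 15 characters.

Answer: |large      warm|
|robot     heart|
|garden  segment|
|developer early|
|early who as   |

Derivation:
Line 1: ['large', 'warm'] (min_width=10, slack=5)
Line 2: ['robot', 'heart'] (min_width=11, slack=4)
Line 3: ['garden', 'segment'] (min_width=14, slack=1)
Line 4: ['developer', 'early'] (min_width=15, slack=0)
Line 5: ['early', 'who', 'as'] (min_width=12, slack=3)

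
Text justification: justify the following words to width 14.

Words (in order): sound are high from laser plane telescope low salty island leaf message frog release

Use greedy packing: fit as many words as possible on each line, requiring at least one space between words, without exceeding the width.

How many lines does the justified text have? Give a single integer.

Line 1: ['sound', 'are', 'high'] (min_width=14, slack=0)
Line 2: ['from', 'laser'] (min_width=10, slack=4)
Line 3: ['plane'] (min_width=5, slack=9)
Line 4: ['telescope', 'low'] (min_width=13, slack=1)
Line 5: ['salty', 'island'] (min_width=12, slack=2)
Line 6: ['leaf', 'message'] (min_width=12, slack=2)
Line 7: ['frog', 'release'] (min_width=12, slack=2)
Total lines: 7

Answer: 7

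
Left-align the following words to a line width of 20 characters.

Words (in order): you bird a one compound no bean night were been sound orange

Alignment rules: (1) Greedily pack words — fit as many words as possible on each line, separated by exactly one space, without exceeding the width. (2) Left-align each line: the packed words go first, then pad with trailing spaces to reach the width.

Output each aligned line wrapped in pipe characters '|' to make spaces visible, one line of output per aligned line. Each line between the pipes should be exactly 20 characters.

Line 1: ['you', 'bird', 'a', 'one'] (min_width=14, slack=6)
Line 2: ['compound', 'no', 'bean'] (min_width=16, slack=4)
Line 3: ['night', 'were', 'been'] (min_width=15, slack=5)
Line 4: ['sound', 'orange'] (min_width=12, slack=8)

Answer: |you bird a one      |
|compound no bean    |
|night were been     |
|sound orange        |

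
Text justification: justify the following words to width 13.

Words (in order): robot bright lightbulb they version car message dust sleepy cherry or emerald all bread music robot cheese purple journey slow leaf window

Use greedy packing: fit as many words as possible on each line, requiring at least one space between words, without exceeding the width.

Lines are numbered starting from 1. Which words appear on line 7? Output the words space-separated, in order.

Answer: emerald all

Derivation:
Line 1: ['robot', 'bright'] (min_width=12, slack=1)
Line 2: ['lightbulb'] (min_width=9, slack=4)
Line 3: ['they', 'version'] (min_width=12, slack=1)
Line 4: ['car', 'message'] (min_width=11, slack=2)
Line 5: ['dust', 'sleepy'] (min_width=11, slack=2)
Line 6: ['cherry', 'or'] (min_width=9, slack=4)
Line 7: ['emerald', 'all'] (min_width=11, slack=2)
Line 8: ['bread', 'music'] (min_width=11, slack=2)
Line 9: ['robot', 'cheese'] (min_width=12, slack=1)
Line 10: ['purple'] (min_width=6, slack=7)
Line 11: ['journey', 'slow'] (min_width=12, slack=1)
Line 12: ['leaf', 'window'] (min_width=11, slack=2)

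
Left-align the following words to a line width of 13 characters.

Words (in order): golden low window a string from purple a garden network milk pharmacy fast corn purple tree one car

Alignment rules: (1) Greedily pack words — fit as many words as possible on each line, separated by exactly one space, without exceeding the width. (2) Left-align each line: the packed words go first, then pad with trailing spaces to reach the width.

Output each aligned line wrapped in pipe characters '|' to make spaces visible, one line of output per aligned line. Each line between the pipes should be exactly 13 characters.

Line 1: ['golden', 'low'] (min_width=10, slack=3)
Line 2: ['window', 'a'] (min_width=8, slack=5)
Line 3: ['string', 'from'] (min_width=11, slack=2)
Line 4: ['purple', 'a'] (min_width=8, slack=5)
Line 5: ['garden'] (min_width=6, slack=7)
Line 6: ['network', 'milk'] (min_width=12, slack=1)
Line 7: ['pharmacy', 'fast'] (min_width=13, slack=0)
Line 8: ['corn', 'purple'] (min_width=11, slack=2)
Line 9: ['tree', 'one', 'car'] (min_width=12, slack=1)

Answer: |golden low   |
|window a     |
|string from  |
|purple a     |
|garden       |
|network milk |
|pharmacy fast|
|corn purple  |
|tree one car |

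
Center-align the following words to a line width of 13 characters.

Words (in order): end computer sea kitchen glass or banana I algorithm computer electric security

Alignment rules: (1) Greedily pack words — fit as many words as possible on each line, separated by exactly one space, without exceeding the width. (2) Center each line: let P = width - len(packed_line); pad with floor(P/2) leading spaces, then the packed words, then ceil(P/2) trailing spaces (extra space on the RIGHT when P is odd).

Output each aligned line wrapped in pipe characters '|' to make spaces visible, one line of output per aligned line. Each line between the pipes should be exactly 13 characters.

Line 1: ['end', 'computer'] (min_width=12, slack=1)
Line 2: ['sea', 'kitchen'] (min_width=11, slack=2)
Line 3: ['glass', 'or'] (min_width=8, slack=5)
Line 4: ['banana', 'I'] (min_width=8, slack=5)
Line 5: ['algorithm'] (min_width=9, slack=4)
Line 6: ['computer'] (min_width=8, slack=5)
Line 7: ['electric'] (min_width=8, slack=5)
Line 8: ['security'] (min_width=8, slack=5)

Answer: |end computer |
| sea kitchen |
|  glass or   |
|  banana I   |
|  algorithm  |
|  computer   |
|  electric   |
|  security   |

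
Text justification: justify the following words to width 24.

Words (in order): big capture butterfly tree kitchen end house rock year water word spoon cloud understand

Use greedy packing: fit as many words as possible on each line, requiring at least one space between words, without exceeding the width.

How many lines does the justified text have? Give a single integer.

Line 1: ['big', 'capture', 'butterfly'] (min_width=21, slack=3)
Line 2: ['tree', 'kitchen', 'end', 'house'] (min_width=22, slack=2)
Line 3: ['rock', 'year', 'water', 'word'] (min_width=20, slack=4)
Line 4: ['spoon', 'cloud', 'understand'] (min_width=22, slack=2)
Total lines: 4

Answer: 4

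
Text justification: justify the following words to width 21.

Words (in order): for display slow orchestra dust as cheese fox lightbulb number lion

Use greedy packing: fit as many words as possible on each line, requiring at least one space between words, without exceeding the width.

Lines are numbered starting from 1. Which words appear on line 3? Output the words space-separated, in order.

Answer: cheese fox lightbulb

Derivation:
Line 1: ['for', 'display', 'slow'] (min_width=16, slack=5)
Line 2: ['orchestra', 'dust', 'as'] (min_width=17, slack=4)
Line 3: ['cheese', 'fox', 'lightbulb'] (min_width=20, slack=1)
Line 4: ['number', 'lion'] (min_width=11, slack=10)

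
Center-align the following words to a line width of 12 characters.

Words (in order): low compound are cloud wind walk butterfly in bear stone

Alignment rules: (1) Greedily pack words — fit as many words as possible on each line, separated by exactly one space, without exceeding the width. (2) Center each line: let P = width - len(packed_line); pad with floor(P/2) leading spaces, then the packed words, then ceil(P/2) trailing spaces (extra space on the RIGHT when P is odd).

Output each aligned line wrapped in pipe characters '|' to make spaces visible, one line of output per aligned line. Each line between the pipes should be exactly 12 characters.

Line 1: ['low', 'compound'] (min_width=12, slack=0)
Line 2: ['are', 'cloud'] (min_width=9, slack=3)
Line 3: ['wind', 'walk'] (min_width=9, slack=3)
Line 4: ['butterfly', 'in'] (min_width=12, slack=0)
Line 5: ['bear', 'stone'] (min_width=10, slack=2)

Answer: |low compound|
| are cloud  |
| wind walk  |
|butterfly in|
| bear stone |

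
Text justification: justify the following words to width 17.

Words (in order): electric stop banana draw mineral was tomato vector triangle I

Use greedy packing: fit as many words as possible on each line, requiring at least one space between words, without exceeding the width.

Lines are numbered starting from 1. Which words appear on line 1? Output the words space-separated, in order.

Line 1: ['electric', 'stop'] (min_width=13, slack=4)
Line 2: ['banana', 'draw'] (min_width=11, slack=6)
Line 3: ['mineral', 'was'] (min_width=11, slack=6)
Line 4: ['tomato', 'vector'] (min_width=13, slack=4)
Line 5: ['triangle', 'I'] (min_width=10, slack=7)

Answer: electric stop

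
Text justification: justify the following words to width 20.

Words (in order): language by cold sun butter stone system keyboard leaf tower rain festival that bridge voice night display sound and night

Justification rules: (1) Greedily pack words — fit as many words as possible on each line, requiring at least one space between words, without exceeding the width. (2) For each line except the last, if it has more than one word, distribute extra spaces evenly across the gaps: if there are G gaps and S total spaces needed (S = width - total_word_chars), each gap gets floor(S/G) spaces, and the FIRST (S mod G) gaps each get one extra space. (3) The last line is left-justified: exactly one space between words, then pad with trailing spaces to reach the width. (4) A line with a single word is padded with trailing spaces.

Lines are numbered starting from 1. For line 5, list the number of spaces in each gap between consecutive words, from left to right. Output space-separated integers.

Answer: 2 2

Derivation:
Line 1: ['language', 'by', 'cold', 'sun'] (min_width=20, slack=0)
Line 2: ['butter', 'stone', 'system'] (min_width=19, slack=1)
Line 3: ['keyboard', 'leaf', 'tower'] (min_width=19, slack=1)
Line 4: ['rain', 'festival', 'that'] (min_width=18, slack=2)
Line 5: ['bridge', 'voice', 'night'] (min_width=18, slack=2)
Line 6: ['display', 'sound', 'and'] (min_width=17, slack=3)
Line 7: ['night'] (min_width=5, slack=15)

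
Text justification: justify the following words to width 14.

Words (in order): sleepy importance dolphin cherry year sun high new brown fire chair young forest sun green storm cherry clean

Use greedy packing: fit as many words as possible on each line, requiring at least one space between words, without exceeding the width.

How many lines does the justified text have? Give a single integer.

Line 1: ['sleepy'] (min_width=6, slack=8)
Line 2: ['importance'] (min_width=10, slack=4)
Line 3: ['dolphin', 'cherry'] (min_width=14, slack=0)
Line 4: ['year', 'sun', 'high'] (min_width=13, slack=1)
Line 5: ['new', 'brown', 'fire'] (min_width=14, slack=0)
Line 6: ['chair', 'young'] (min_width=11, slack=3)
Line 7: ['forest', 'sun'] (min_width=10, slack=4)
Line 8: ['green', 'storm'] (min_width=11, slack=3)
Line 9: ['cherry', 'clean'] (min_width=12, slack=2)
Total lines: 9

Answer: 9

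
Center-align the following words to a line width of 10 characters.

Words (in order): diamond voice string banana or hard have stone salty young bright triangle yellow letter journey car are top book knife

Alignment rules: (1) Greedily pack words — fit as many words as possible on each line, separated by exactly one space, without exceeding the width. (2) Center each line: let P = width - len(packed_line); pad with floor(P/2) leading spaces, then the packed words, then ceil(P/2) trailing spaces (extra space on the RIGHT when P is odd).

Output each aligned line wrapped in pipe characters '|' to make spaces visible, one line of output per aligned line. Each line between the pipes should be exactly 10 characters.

Answer: | diamond  |
|  voice   |
|  string  |
|banana or |
|hard have |
|  stone   |
|  salty   |
|  young   |
|  bright  |
| triangle |
|  yellow  |
|  letter  |
| journey  |
| car are  |
| top book |
|  knife   |

Derivation:
Line 1: ['diamond'] (min_width=7, slack=3)
Line 2: ['voice'] (min_width=5, slack=5)
Line 3: ['string'] (min_width=6, slack=4)
Line 4: ['banana', 'or'] (min_width=9, slack=1)
Line 5: ['hard', 'have'] (min_width=9, slack=1)
Line 6: ['stone'] (min_width=5, slack=5)
Line 7: ['salty'] (min_width=5, slack=5)
Line 8: ['young'] (min_width=5, slack=5)
Line 9: ['bright'] (min_width=6, slack=4)
Line 10: ['triangle'] (min_width=8, slack=2)
Line 11: ['yellow'] (min_width=6, slack=4)
Line 12: ['letter'] (min_width=6, slack=4)
Line 13: ['journey'] (min_width=7, slack=3)
Line 14: ['car', 'are'] (min_width=7, slack=3)
Line 15: ['top', 'book'] (min_width=8, slack=2)
Line 16: ['knife'] (min_width=5, slack=5)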